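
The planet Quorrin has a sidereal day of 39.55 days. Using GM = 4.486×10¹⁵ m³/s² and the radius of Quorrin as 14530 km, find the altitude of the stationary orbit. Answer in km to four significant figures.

h_sync ≈ 1.084×10⁶ km

T = 39.55 days = 3.417×10⁶ s.
A synchronous orbit has period T, so by Kepler's third law a = (μT²/4π²)^(1/3).
μT²/4π² = 4.486×10¹⁵ × (3.417×10⁶)² / 39.48 = 1.327×10²⁷ m³.
a = 1.099×10⁹ m = 1.0989×10⁶ km.
Altitude h = a − R = 1.0989×10⁶ − 14530 = 1.0843×10⁶ km.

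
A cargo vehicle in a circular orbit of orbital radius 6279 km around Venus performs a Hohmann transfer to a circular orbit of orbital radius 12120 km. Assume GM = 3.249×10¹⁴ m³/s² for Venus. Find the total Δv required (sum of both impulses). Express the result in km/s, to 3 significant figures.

r₁ = 6279 km = 6.279×10⁶ m.
r₂ = 12120 km = 1.212×10⁷ m.
Transfer ellipse a_t = (r₁ + r₂)/2 = 9.200×10⁶ m.
At r₁: circular v_c1 = √(μ/r₁) = 7193 m/s; transfer-periapsis v_p = √[μ(2/r₁ − 1/a_t)] = 8257 m/s.
Δv₁ = v_p − v_c1 = 1063 m/s.
At r₂: circular v_c2 = √(μ/r₂) = 5178 m/s; transfer-apoapsis v_a = √[μ(2/r₂ − 1/a_t)] = 4277 m/s.
Δv₂ = v_c2 − v_a = 900.1 m/s.
Total Δv = Δv₁ + Δv₂ = 1963 m/s = 1.963 km/s.

Δv_total ≈ 1.96 km/s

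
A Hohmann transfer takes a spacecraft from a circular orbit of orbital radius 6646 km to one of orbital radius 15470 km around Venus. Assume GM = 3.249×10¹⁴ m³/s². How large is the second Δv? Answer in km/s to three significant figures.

r₁ = 6646 km = 6.646×10⁶ m.
r₂ = 15470 km = 1.547×10⁷ m.
Transfer ellipse a_t = (r₁ + r₂)/2 = 1.106×10⁷ m.
At r₁: circular v_c1 = √(μ/r₁) = 6992 m/s; transfer-periapsis v_p = √[μ(2/r₁ − 1/a_t)] = 8270 m/s.
At r₂: circular v_c2 = √(μ/r₂) = 4583 m/s; transfer-apoapsis v_a = √[μ(2/r₂ − 1/a_t)] = 3553 m/s.
Δv₂ = v_c2 − v_a = 1030 m/s.
= 1.030 km/s.

Δv ≈ 1.03 km/s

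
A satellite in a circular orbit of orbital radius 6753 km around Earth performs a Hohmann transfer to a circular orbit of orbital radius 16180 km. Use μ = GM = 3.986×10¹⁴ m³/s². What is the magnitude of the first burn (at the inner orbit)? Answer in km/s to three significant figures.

r₁ = 6753 km = 6.753×10⁶ m.
r₂ = 16180 km = 1.618×10⁷ m.
Transfer ellipse a_t = (r₁ + r₂)/2 = 1.147×10⁷ m.
At r₁: circular v_c1 = √(μ/r₁) = 7683 m/s; transfer-perigee v_p = √[μ(2/r₁ − 1/a_t)] = 9126 m/s.
Δv₁ = v_p − v_c1 = 1443 m/s.
= 1.443 km/s.

Δv ≈ 1.44 km/s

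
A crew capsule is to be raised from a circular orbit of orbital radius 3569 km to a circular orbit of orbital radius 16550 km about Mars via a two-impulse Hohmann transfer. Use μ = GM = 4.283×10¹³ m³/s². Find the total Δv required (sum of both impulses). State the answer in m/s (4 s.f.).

r₁ = 3569 km = 3.569×10⁶ m.
r₂ = 16550 km = 1.655×10⁷ m.
Transfer ellipse a_t = (r₁ + r₂)/2 = 1.006×10⁷ m.
At r₁: circular v_c1 = √(μ/r₁) = 3464 m/s; transfer-periapsis v_p = √[μ(2/r₁ − 1/a_t)] = 4443 m/s.
Δv₁ = v_p − v_c1 = 979.2 m/s.
At r₂: circular v_c2 = √(μ/r₂) = 1609 m/s; transfer-apoapsis v_a = √[μ(2/r₂ − 1/a_t)] = 958.2 m/s.
Δv₂ = v_c2 − v_a = 650.5 m/s.
Total Δv = Δv₁ + Δv₂ = 1630 m/s.

Δv_total ≈ 1630 m/s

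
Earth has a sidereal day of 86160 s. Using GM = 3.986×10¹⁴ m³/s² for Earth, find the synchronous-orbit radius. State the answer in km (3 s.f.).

r_sync ≈ 42200 km

A synchronous orbit has period T, so by Kepler's third law a = (μT²/4π²)^(1/3).
μT²/4π² = 3.986×10¹⁴ × (8.616×10⁴)² / 39.48 = 7.495×10²² m³.
a = 4.216×10⁷ m = 42163 km.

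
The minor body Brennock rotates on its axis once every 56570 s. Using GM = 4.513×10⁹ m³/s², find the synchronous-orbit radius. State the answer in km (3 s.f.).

r_sync ≈ 715 km

A synchronous orbit has period T, so by Kepler's third law a = (μT²/4π²)^(1/3).
μT²/4π² = 4.513×10⁹ × (5.657×10⁴)² / 39.48 = 3.658×10¹⁷ m³.
a = 7.152×10⁵ m = 715.20 km.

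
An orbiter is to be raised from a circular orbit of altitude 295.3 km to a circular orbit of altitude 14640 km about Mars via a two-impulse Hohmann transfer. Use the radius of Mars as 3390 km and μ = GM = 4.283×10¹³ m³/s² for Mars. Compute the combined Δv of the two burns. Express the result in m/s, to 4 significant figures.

r₁ = 3390 + 295.3 = 3685.3 km = 3.6853×10⁶ m.
r₂ = 3390 + 14640 = 18030 km = 1.8030×10⁷ m.
Transfer ellipse a_t = (r₁ + r₂)/2 = 1.086×10⁷ m.
At r₁: circular v_c1 = √(μ/r₁) = 3409 m/s; transfer-periapsis v_p = √[μ(2/r₁ − 1/a_t)] = 4393 m/s.
Δv₁ = v_p − v_c1 = 984.0 m/s.
At r₂: circular v_c2 = √(μ/r₂) = 1541 m/s; transfer-apoapsis v_a = √[μ(2/r₂ − 1/a_t)] = 897.9 m/s.
Δv₂ = v_c2 − v_a = 643.3 m/s.
Total Δv = Δv₁ + Δv₂ = 1627 m/s.

Δv_total ≈ 1627 m/s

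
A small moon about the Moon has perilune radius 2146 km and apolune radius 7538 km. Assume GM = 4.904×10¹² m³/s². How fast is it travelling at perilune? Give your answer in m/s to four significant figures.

Semi-major axis a = (r_p + r_a)/2 = 4842.0 km = 4.842×10⁶ m.
Vis-viva: v² = μ(2/r − 1/a) = 4.904×10¹² × (9.320×10⁻⁷ − 2.065×10⁻⁷) = 3.558×10⁶ m²/s².
v = 1886 m/s.

v ≈ 1886 m/s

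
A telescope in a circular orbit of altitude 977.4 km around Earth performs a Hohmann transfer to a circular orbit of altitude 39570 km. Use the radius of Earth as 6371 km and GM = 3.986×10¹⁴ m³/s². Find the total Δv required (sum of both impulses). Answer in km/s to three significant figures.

r₁ = 6371 + 977.4 = 7348.4 km = 7.3484×10⁶ m.
r₂ = 6371 + 39570 = 45941 km = 4.5941×10⁷ m.
Transfer ellipse a_t = (r₁ + r₂)/2 = 2.664×10⁷ m.
At r₁: circular v_c1 = √(μ/r₁) = 7365 m/s; transfer-perigee v_p = √[μ(2/r₁ − 1/a_t)] = 9671 m/s.
Δv₁ = v_p − v_c1 = 2306 m/s.
At r₂: circular v_c2 = √(μ/r₂) = 2946 m/s; transfer-apogee v_a = √[μ(2/r₂ − 1/a_t)] = 1547 m/s.
Δv₂ = v_c2 − v_a = 1399 m/s.
Total Δv = Δv₁ + Δv₂ = 3705 m/s = 3.705 km/s.

Δv_total ≈ 3.70 km/s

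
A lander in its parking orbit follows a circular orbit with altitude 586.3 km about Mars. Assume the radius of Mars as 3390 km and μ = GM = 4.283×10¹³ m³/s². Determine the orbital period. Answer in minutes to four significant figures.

r = 3390 + 586.3 = 3976.3 km = 3.9763×10⁶ m.
Kepler's third law: T = 2π√(r³/μ) = 2π√((3.976×10⁶)³ / 4.283×10¹³).
r³/μ = 1.468×10⁶ s², so T = 2π × 1.212×10³ = 7.612×10³ s.
Converting: 7.612×10³ s ÷ 60.00 = 126.9 minutes.

T ≈ 126.9 minutes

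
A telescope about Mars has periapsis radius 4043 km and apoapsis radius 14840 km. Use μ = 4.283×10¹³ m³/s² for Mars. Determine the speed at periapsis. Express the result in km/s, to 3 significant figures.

Semi-major axis a = (r_p + r_a)/2 = 9441.5 km = 9.442×10⁶ m.
Vis-viva: v² = μ(2/r − 1/a) = 4.283×10¹³ × (4.947×10⁻⁷ − 1.059×10⁻⁷) = 1.665×10⁷ m²/s².
v = 4081 m/s = 4.081 km/s.

v ≈ 4.08 km/s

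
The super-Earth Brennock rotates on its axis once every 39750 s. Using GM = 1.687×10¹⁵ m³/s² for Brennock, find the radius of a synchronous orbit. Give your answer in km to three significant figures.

A synchronous orbit has period T, so by Kepler's third law a = (μT²/4π²)^(1/3).
μT²/4π² = 1.687×10¹⁵ × (3.975×10⁴)² / 39.48 = 6.752×10²² m³.
a = 4.072×10⁷ m = 40720 km.

r_sync ≈ 40700 km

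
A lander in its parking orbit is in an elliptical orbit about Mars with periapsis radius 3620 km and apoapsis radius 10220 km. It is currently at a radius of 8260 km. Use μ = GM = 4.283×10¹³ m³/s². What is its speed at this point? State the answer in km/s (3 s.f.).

v ≈ 2.04 km/s

Semi-major axis a = (r_p + r_a)/2 = 6920.0 km = 6.920×10⁶ m.
Vis-viva: v² = μ(2/r − 1/a) = 4.283×10¹³ × (2.421×10⁻⁷ − 1.445×10⁻⁷) = 4.181×10⁶ m²/s².
v = 2045 m/s = 2.045 km/s.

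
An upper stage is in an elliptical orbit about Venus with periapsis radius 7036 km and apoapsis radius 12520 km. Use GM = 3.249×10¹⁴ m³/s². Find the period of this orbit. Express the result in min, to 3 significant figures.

T ≈ 178 min

Semi-major axis a = (r_p + r_a)/2 = (7036.0 + 12520)/2 = 9778.0 km = 9.778×10⁶ m.
By Kepler's third law T = 2π√(a³/μ) = 2π × 1.696×10³ = 1.066×10⁴ s.
= 177.6 min.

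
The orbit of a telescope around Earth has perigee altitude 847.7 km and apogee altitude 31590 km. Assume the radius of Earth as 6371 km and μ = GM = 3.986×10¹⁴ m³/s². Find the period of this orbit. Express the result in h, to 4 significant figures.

r_p = 6371 + 847.7 = 7218.7 km = 7.2187×10⁶ m.
r_a = 6371 + 31590 = 37961 km = 3.7961×10⁷ m.
Semi-major axis a = (r_p + r_a)/2 = (7218.7 + 37961)/2 = 22590 km = 2.259×10⁷ m.
By Kepler's third law T = 2π√(a³/μ) = 2π × 5.378×10³ = 3.379×10⁴ s.
= 9.386 h.

T ≈ 9.386 h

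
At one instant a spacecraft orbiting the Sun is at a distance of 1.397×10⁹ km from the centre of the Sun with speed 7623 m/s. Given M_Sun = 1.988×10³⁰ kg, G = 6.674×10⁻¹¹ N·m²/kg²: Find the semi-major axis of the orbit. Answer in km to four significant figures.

a ≈ 1.006×10⁹ km

μ = GM = 6.674×10⁻¹¹ × 1.988×10³⁰ = 1.327×10²⁰ m³/s².
r = 1.397×10¹² m.
Vis-viva rearranged: 1/a = 2/r − v²/μ = 1.432×10⁻¹² − 4.380×10⁻¹³ = 9.937×10⁻¹³ m⁻¹.
a = 1.006×10¹² m = 1.0064×10⁹ km.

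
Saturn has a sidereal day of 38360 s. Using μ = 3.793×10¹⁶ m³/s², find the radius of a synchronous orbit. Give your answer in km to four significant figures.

A synchronous orbit has period T, so by Kepler's third law a = (μT²/4π²)^(1/3).
μT²/4π² = 3.793×10¹⁶ × (3.836×10⁴)² / 39.48 = 1.414×10²⁴ m³.
a = 1.122×10⁸ m = 1.1223×10⁵ km.

r_sync ≈ 1.122×10⁵ km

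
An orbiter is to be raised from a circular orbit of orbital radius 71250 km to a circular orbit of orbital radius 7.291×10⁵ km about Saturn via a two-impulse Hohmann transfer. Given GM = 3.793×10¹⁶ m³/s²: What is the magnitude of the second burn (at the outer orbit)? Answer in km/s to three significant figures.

Δv ≈ 4.17 km/s

r₁ = 71250 km = 7.125×10⁷ m.
r₂ = 7.291×10⁵ km = 7.291×10⁸ m.
Transfer ellipse a_t = (r₁ + r₂)/2 = 4.002×10⁸ m.
At r₁: circular v_c1 = √(μ/r₁) = 23070 m/s; transfer-perikrone v_p = √[μ(2/r₁ − 1/a_t)] = 31140 m/s.
At r₂: circular v_c2 = √(μ/r₂) = 7213 m/s; transfer-apokrone v_a = √[μ(2/r₂ − 1/a_t)] = 3043 m/s.
Δv₂ = v_c2 − v_a = 4169 m/s.
= 4.169 km/s.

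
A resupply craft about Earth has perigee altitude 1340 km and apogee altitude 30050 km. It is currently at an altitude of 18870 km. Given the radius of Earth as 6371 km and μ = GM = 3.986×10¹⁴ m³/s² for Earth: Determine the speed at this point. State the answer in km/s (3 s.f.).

r_p = 6371 + 1340 = 7711.0 km = 7.7110×10⁶ m.
r_a = 6371 + 30050 = 36421 km = 3.6421×10⁷ m.
r = 6371 + 18870 = 25241 km = 2.524×10⁷ m.
Semi-major axis a = (r_p + r_a)/2 = 22066 km = 2.207×10⁷ m.
Vis-viva: v² = μ(2/r − 1/a) = 3.986×10¹⁴ × (7.924×10⁻⁸ − 4.532×10⁻⁸) = 1.352×10⁷ m²/s².
v = 3677 m/s = 3.677 km/s.

v ≈ 3.68 km/s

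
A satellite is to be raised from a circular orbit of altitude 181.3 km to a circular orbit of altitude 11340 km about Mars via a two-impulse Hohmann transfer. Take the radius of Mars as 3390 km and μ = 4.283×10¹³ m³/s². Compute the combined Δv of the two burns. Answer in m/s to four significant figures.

Δv_total ≈ 1571 m/s

r₁ = 3390 + 181.3 = 3571.3 km = 3.5713×10⁶ m.
r₂ = 3390 + 11340 = 14730 km = 1.4730×10⁷ m.
Transfer ellipse a_t = (r₁ + r₂)/2 = 9.151×10⁶ m.
At r₁: circular v_c1 = √(μ/r₁) = 3463 m/s; transfer-periapsis v_p = √[μ(2/r₁ − 1/a_t)] = 4394 m/s.
Δv₁ = v_p − v_c1 = 930.7 m/s.
At r₂: circular v_c2 = √(μ/r₂) = 1705 m/s; transfer-apoapsis v_a = √[μ(2/r₂ − 1/a_t)] = 1065 m/s.
Δv₂ = v_c2 − v_a = 639.9 m/s.
Total Δv = Δv₁ + Δv₂ = 1571 m/s.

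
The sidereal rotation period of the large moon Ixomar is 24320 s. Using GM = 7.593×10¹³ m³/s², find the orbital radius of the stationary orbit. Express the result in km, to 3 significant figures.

r_sync ≈ 10400 km

A synchronous orbit has period T, so by Kepler's third law a = (μT²/4π²)^(1/3).
μT²/4π² = 7.593×10¹³ × (2.432×10⁴)² / 39.48 = 1.138×10²¹ m³.
a = 1.044×10⁷ m = 10439 km.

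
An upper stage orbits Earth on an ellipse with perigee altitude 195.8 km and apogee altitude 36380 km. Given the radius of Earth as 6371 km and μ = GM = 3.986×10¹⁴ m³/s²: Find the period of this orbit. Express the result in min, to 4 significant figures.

T ≈ 642.3 min

r_p = 6371 + 195.8 = 6566.8 km = 6.5668×10⁶ m.
r_a = 6371 + 36380 = 42751 km = 4.2751×10⁷ m.
Semi-major axis a = (r_p + r_a)/2 = (6566.8 + 42751)/2 = 24659 km = 2.466×10⁷ m.
By Kepler's third law T = 2π√(a³/μ) = 2π × 6.133×10³ = 3.854×10⁴ s.
= 642.3 min.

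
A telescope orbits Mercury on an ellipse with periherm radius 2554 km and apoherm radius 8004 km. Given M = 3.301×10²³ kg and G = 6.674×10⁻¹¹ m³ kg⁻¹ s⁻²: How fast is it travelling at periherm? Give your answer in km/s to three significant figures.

μ = GM = 6.674×10⁻¹¹ × 3.301×10²³ = 2.203×10¹³ m³/s².
Semi-major axis a = (r_p + r_a)/2 = 5279.0 km = 5.279×10⁶ m.
Vis-viva: v² = μ(2/r − 1/a) = 2.203×10¹³ × (7.831×10⁻⁷ − 1.894×10⁻⁷) = 1.308×10⁷ m²/s².
v = 3616 m/s = 3.616 km/s.

v ≈ 3.62 km/s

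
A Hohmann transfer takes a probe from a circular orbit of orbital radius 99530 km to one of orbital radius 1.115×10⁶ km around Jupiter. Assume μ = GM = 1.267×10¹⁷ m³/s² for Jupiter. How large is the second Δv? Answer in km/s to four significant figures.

r₁ = 99530 km = 9.953×10⁷ m.
r₂ = 1.115×10⁶ km = 1.115×10⁹ m.
Transfer ellipse a_t = (r₁ + r₂)/2 = 6.073×10⁸ m.
At r₁: circular v_c1 = √(μ/r₁) = 35680 m/s; transfer-perijove v_p = √[μ(2/r₁ − 1/a_t)] = 48350 m/s.
At r₂: circular v_c2 = √(μ/r₂) = 10660 m/s; transfer-apojove v_a = √[μ(2/r₂ − 1/a_t)] = 4316 m/s.
Δv₂ = v_c2 − v_a = 6344 m/s.
= 6.344 km/s.

Δv ≈ 6.344 km/s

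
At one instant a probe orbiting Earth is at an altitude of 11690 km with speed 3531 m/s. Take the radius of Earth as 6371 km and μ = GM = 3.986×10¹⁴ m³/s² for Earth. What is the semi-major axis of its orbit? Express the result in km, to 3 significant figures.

r = 6371 + 11690 = 18061 km = 1.806×10⁷ m.
Specific orbital energy ε = v²/2 − μ/r = (3531)²/2 − 3.986×10¹⁴/1.806×10⁷ = -1.584×10⁷ J/kg.
Since ε = −μ/(2a), a = −μ/(2ε) = 1.259×10⁷ m = 12586 km.

a ≈ 12600 km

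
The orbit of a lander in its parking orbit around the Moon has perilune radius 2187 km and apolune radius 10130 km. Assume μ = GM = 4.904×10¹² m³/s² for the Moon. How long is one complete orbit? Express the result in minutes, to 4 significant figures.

T ≈ 722.7 minutes

Semi-major axis a = (r_p + r_a)/2 = (2187.0 + 10130)/2 = 6158.5 km = 6.158×10⁶ m.
By Kepler's third law T = 2π√(a³/μ) = 2π × 6.901×10³ = 4.336×10⁴ s.
= 722.7 minutes.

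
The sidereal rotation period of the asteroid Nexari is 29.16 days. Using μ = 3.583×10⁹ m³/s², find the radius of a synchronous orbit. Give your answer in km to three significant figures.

T = 29.16 days = 2.519×10⁶ s.
A synchronous orbit has period T, so by Kepler's third law a = (μT²/4π²)^(1/3).
μT²/4π² = 3.583×10⁹ × (2.519×10⁶)² / 39.48 = 5.761×10²⁰ m³.
a = 8.321×10⁶ m = 8320.8 km.

r_sync ≈ 8320 km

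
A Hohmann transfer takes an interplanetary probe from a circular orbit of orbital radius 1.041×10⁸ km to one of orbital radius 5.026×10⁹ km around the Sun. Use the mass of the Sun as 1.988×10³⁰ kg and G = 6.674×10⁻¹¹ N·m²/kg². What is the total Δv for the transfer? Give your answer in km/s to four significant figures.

Δv_total ≈ 18.38 km/s

μ = GM = 6.674×10⁻¹¹ × 1.988×10³⁰ = 1.327×10²⁰ m³/s².
r₁ = 1.041×10⁸ km = 1.041×10¹¹ m.
r₂ = 5.026×10⁹ km = 5.026×10¹² m.
Transfer ellipse a_t = (r₁ + r₂)/2 = 2.565×10¹² m.
At r₁: circular v_c1 = √(μ/r₁) = 35700 m/s; transfer-perihelion v_p = √[μ(2/r₁ − 1/a_t)] = 49970 m/s.
Δv₁ = v_p − v_c1 = 14270 m/s.
At r₂: circular v_c2 = √(μ/r₂) = 5138 m/s; transfer-aphelion v_a = √[μ(2/r₂ − 1/a_t)] = 1035 m/s.
Δv₂ = v_c2 − v_a = 4103 m/s.
Total Δv = Δv₁ + Δv₂ = 18380 m/s = 18.38 km/s.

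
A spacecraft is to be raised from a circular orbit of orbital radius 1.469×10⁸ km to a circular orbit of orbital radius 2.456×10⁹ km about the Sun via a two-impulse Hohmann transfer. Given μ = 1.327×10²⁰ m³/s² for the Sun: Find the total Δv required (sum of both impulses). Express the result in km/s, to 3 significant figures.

Δv_total ≈ 16.1 km/s

r₁ = 1.469×10⁸ km = 1.469×10¹¹ m.
r₂ = 2.456×10⁹ km = 2.456×10¹² m.
Transfer ellipse a_t = (r₁ + r₂)/2 = 1.301×10¹² m.
At r₁: circular v_c1 = √(μ/r₁) = 30060 m/s; transfer-perihelion v_p = √[μ(2/r₁ − 1/a_t)] = 41290 m/s.
Δv₁ = v_p − v_c1 = 11230 m/s.
At r₂: circular v_c2 = √(μ/r₂) = 7351 m/s; transfer-aphelion v_a = √[μ(2/r₂ − 1/a_t)] = 2470 m/s.
Δv₂ = v_c2 − v_a = 4881 m/s.
Total Δv = Δv₁ + Δv₂ = 16110 m/s = 16.11 km/s.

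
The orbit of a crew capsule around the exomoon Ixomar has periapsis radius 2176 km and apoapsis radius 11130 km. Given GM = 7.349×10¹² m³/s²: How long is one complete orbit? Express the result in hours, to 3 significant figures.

Semi-major axis a = (r_p + r_a)/2 = (2176.0 + 11130)/2 = 6653.0 km = 6.653×10⁶ m.
By Kepler's third law T = 2π√(a³/μ) = 2π × 6.330×10³ = 3.977×10⁴ s.
= 11.05 hours.

T ≈ 11.0 hours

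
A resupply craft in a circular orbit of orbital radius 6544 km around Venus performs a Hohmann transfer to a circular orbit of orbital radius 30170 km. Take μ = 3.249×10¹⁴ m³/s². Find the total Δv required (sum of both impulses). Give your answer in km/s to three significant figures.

r₁ = 6544 km = 6.544×10⁶ m.
r₂ = 30170 km = 3.017×10⁷ m.
Transfer ellipse a_t = (r₁ + r₂)/2 = 1.836×10⁷ m.
At r₁: circular v_c1 = √(μ/r₁) = 7046 m/s; transfer-periapsis v_p = √[μ(2/r₁ − 1/a_t)] = 9033 m/s.
Δv₁ = v_p − v_c1 = 1987 m/s.
At r₂: circular v_c2 = √(μ/r₂) = 3282 m/s; transfer-apoapsis v_a = √[μ(2/r₂ − 1/a_t)] = 1959 m/s.
Δv₂ = v_c2 − v_a = 1322 m/s.
Total Δv = Δv₁ + Δv₂ = 3309 m/s = 3.309 km/s.

Δv_total ≈ 3.31 km/s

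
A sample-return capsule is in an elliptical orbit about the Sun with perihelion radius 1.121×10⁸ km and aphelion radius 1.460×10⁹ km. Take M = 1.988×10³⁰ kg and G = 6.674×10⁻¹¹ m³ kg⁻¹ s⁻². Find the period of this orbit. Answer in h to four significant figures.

μ = GM = 6.674×10⁻¹¹ × 1.988×10³⁰ = 1.327×10²⁰ m³/s².
Semi-major axis a = (r_p + r_a)/2 = (1.1210×10⁸ + 1.4600×10⁹)/2 = 7.8605×10⁸ km = 7.860×10¹¹ m.
By Kepler's third law T = 2π√(a³/μ) = 2π × 6.050×10⁷ = 3.801×10⁸ s.
= 1.056×10⁵ h.

T ≈ 105600 h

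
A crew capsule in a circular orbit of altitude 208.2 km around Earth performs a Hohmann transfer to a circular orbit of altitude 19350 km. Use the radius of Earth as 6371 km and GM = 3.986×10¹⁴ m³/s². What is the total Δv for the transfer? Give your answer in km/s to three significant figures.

r₁ = 6371 + 208.2 = 6579.2 km = 6.5792×10⁶ m.
r₂ = 6371 + 19350 = 25721 km = 2.5721×10⁷ m.
Transfer ellipse a_t = (r₁ + r₂)/2 = 1.615×10⁷ m.
At r₁: circular v_c1 = √(μ/r₁) = 7784 m/s; transfer-perigee v_p = √[μ(2/r₁ − 1/a_t)] = 9823 m/s.
Δv₁ = v_p − v_c1 = 2039 m/s.
At r₂: circular v_c2 = √(μ/r₂) = 3937 m/s; transfer-apogee v_a = √[μ(2/r₂ − 1/a_t)] = 2513 m/s.
Δv₂ = v_c2 − v_a = 1424 m/s.
Total Δv = Δv₁ + Δv₂ = 3463 m/s = 3.463 km/s.

Δv_total ≈ 3.46 km/s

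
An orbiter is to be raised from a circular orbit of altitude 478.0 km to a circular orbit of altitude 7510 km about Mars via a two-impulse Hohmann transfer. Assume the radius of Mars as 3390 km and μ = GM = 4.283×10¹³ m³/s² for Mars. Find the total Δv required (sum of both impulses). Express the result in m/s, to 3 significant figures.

r₁ = 3390 + 478.0 = 3868.0 km = 3.8680×10⁶ m.
r₂ = 3390 + 7510 = 10900 km = 1.0900×10⁷ m.
Transfer ellipse a_t = (r₁ + r₂)/2 = 7.384×10⁶ m.
At r₁: circular v_c1 = √(μ/r₁) = 3328 m/s; transfer-periapsis v_p = √[μ(2/r₁ − 1/a_t)] = 4043 m/s.
Δv₁ = v_p − v_c1 = 715.4 m/s.
At r₂: circular v_c2 = √(μ/r₂) = 1982 m/s; transfer-apoapsis v_a = √[μ(2/r₂ − 1/a_t)] = 1435 m/s.
Δv₂ = v_c2 − v_a = 547.6 m/s.
Total Δv = Δv₁ + Δv₂ = 1263 m/s.

Δv_total ≈ 1260 m/s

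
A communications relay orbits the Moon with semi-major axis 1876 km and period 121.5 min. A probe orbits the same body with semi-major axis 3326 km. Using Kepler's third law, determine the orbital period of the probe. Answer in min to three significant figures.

Kepler's third law: T² ∝ a³, so T₂ = T₁ (a₂/a₁)^(3/2).
a₂/a₁ = 1.773, (a₂/a₁)^(3/2) = 2.361.
T₂ = 121.5 × 2.361 = 286.8 min.

T₂ ≈ 287 min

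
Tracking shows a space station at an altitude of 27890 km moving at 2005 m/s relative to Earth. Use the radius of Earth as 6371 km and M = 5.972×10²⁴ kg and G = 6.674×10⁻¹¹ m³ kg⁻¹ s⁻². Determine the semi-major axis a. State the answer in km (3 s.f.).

a ≈ 20700 km

μ = GM = 6.674×10⁻¹¹ × 5.972×10²⁴ = 3.986×10¹⁴ m³/s².
r = 6371 + 27890 = 34261 km = 3.426×10⁷ m.
Vis-viva rearranged: 1/a = 2/r − v²/μ = 5.838×10⁻⁸ − 1.009×10⁻⁸ = 4.829×10⁻⁸ m⁻¹.
a = 2.071×10⁷ m = 20709 km.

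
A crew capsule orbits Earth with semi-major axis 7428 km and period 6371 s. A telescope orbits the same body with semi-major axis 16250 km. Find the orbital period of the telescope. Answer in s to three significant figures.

Kepler's third law: T² ∝ a³, so T₂ = T₁ (a₂/a₁)^(3/2).
a₂/a₁ = 2.188, (a₂/a₁)^(3/2) = 3.236.
T₂ = 6371 × 3.236 = 20610 s.

T₂ ≈ 20600 s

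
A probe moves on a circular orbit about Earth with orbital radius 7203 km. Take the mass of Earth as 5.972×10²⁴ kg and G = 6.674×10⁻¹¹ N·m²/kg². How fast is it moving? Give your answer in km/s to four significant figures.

μ = GM = 6.674×10⁻¹¹ × 5.972×10²⁴ = 3.986×10¹⁴ m³/s².
r = 7203 km = 7.203×10⁶ m.
For a circular orbit v = √(μ/r) = √(3.986×10¹⁴ / 7.203×10⁶) = √(5.533×10⁷) = 7439 m/s.
That is 7.439 km/s.

v ≈ 7.439 km/s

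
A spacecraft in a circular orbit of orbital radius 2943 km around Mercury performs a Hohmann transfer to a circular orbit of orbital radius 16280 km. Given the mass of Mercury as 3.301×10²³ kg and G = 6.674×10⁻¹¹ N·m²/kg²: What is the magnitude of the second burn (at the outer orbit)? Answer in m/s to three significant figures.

μ = GM = 6.674×10⁻¹¹ × 3.301×10²³ = 2.203×10¹³ m³/s².
r₁ = 2943 km = 2.943×10⁶ m.
r₂ = 16280 km = 1.628×10⁷ m.
Transfer ellipse a_t = (r₁ + r₂)/2 = 9.612×10⁶ m.
At r₁: circular v_c1 = √(μ/r₁) = 2736 m/s; transfer-periherm v_p = √[μ(2/r₁ − 1/a_t)] = 3561 m/s.
At r₂: circular v_c2 = √(μ/r₂) = 1163 m/s; transfer-apoherm v_a = √[μ(2/r₂ − 1/a_t)] = 643.7 m/s.
Δv₂ = v_c2 − v_a = 519.6 m/s.

Δv ≈ 520 m/s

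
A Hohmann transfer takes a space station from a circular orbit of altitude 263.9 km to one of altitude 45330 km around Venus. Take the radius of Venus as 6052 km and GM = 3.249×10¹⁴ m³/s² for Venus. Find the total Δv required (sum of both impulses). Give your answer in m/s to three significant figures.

Δv_total ≈ 3740 m/s

r₁ = 6052 + 263.9 = 6315.9 km = 6.3159×10⁶ m.
r₂ = 6052 + 45330 = 51382 km = 5.1382×10⁷ m.
Transfer ellipse a_t = (r₁ + r₂)/2 = 2.885×10⁷ m.
At r₁: circular v_c1 = √(μ/r₁) = 7172 m/s; transfer-periapsis v_p = √[μ(2/r₁ − 1/a_t)] = 9572 m/s.
Δv₁ = v_p − v_c1 = 2400 m/s.
At r₂: circular v_c2 = √(μ/r₂) = 2515 m/s; transfer-apoapsis v_a = √[μ(2/r₂ − 1/a_t)] = 1177 m/s.
Δv₂ = v_c2 − v_a = 1338 m/s.
Total Δv = Δv₁ + Δv₂ = 3738 m/s.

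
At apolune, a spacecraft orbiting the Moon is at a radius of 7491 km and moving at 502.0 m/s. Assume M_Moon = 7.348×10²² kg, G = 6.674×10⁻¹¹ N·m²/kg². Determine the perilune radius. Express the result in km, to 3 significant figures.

μ = GM = 6.674×10⁻¹¹ × 7.348×10²² = 4.904×10¹² m³/s².
r_a = 7.491×10⁶ m.
Specific energy ε = v²/2 − μ/r = -5.287×10⁵ J/kg, so a = −μ/(2ε) = 4.638×10⁶ m.
The apsides satisfy r_p + r_a = 2a, so the perilune radius is 2a − r_a = 1.785×10⁶ m = 1785.4 km.

perilune radius ≈ 1790 km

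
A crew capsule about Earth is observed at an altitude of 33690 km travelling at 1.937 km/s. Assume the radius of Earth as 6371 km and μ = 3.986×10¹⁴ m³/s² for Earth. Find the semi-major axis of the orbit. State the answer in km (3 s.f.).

a ≈ 24700 km

r = 6371 + 33690 = 40061 km = 4.006×10⁷ m.
Vis-viva rearranged: 1/a = 2/r − v²/μ = 4.992×10⁻⁸ − 9.413×10⁻⁹ = 4.051×10⁻⁸ m⁻¹.
a = 2.468×10⁷ m = 24685 km.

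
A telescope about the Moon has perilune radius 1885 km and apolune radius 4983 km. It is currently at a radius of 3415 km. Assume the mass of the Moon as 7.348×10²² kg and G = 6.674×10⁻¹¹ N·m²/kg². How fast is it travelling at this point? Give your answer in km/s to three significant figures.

μ = GM = 6.674×10⁻¹¹ × 7.348×10²² = 4.904×10¹² m³/s².
Semi-major axis a = (r_p + r_a)/2 = 3434.0 km = 3.434×10⁶ m.
Vis-viva: v² = μ(2/r − 1/a) = 4.904×10¹² × (5.857×10⁻⁷ − 2.912×10⁻⁷) = 1.444×10⁶ m²/s².
v = 1202 m/s = 1.202 km/s.

v ≈ 1.20 km/s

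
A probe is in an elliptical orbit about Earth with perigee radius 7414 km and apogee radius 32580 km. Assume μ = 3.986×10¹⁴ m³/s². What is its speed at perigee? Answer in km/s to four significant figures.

Semi-major axis a = (r_p + r_a)/2 = 19997 km = 2.000×10⁷ m.
Vis-viva: v² = μ(2/r − 1/a) = 3.986×10¹⁴ × (2.698×10⁻⁷ − 5.001×10⁻⁸) = 8.759×10⁷ m²/s².
v = 9359 m/s = 9.359 km/s.

v ≈ 9.359 km/s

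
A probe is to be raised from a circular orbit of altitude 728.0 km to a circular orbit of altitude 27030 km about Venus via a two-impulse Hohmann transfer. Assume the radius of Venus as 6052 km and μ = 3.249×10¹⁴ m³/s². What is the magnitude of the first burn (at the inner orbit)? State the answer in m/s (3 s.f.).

Δv ≈ 2000 m/s

r₁ = 6052 + 728.0 = 6780.0 km = 6.7800×10⁶ m.
r₂ = 6052 + 27030 = 33082 km = 3.3082×10⁷ m.
Transfer ellipse a_t = (r₁ + r₂)/2 = 1.993×10⁷ m.
At r₁: circular v_c1 = √(μ/r₁) = 6922 m/s; transfer-periapsis v_p = √[μ(2/r₁ − 1/a_t)] = 8918 m/s.
Δv₁ = v_p − v_c1 = 1996 m/s.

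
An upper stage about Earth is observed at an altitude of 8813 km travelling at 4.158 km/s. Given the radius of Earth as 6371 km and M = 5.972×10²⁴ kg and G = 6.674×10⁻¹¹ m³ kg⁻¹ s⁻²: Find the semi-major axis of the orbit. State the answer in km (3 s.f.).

μ = GM = 6.674×10⁻¹¹ × 5.972×10²⁴ = 3.986×10¹⁴ m³/s².
r = 6371 + 8813 = 15184 km = 1.518×10⁷ m.
Vis-viva rearranged: 1/a = 2/r − v²/μ = 1.317×10⁻⁷ − 4.338×10⁻⁸ = 8.834×10⁻⁸ m⁻¹.
a = 1.132×10⁷ m = 11320 km.

a ≈ 11300 km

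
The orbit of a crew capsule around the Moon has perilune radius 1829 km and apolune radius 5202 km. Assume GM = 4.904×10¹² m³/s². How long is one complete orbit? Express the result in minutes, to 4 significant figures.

Semi-major axis a = (r_p + r_a)/2 = (1829.0 + 5202.0)/2 = 3515.5 km = 3.516×10⁶ m.
By Kepler's third law T = 2π√(a³/μ) = 2π × 2.976×10³ = 1.870×10⁴ s.
= 311.7 minutes.

T ≈ 311.7 minutes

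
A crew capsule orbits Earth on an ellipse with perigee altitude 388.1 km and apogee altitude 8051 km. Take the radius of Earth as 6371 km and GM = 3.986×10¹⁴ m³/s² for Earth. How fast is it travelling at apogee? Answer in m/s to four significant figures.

v ≈ 4200 m/s

r_p = 6371 + 388.1 = 6759.1 km = 6.7591×10⁶ m.
r_a = 6371 + 8051 = 14422 km = 1.4422×10⁷ m.
Semi-major axis a = (r_p + r_a)/2 = 10591 km = 1.059×10⁷ m.
Vis-viva: v² = μ(2/r − 1/a) = 3.986×10¹⁴ × (1.387×10⁻⁷ − 9.442×10⁻⁸) = 1.764×10⁷ m²/s².
v = 4200 m/s.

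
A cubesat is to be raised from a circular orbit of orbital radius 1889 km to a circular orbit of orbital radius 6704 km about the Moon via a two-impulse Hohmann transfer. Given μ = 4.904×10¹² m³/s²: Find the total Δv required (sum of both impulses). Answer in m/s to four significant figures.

Δv_total ≈ 689.6 m/s

r₁ = 1889 km = 1.889×10⁶ m.
r₂ = 6704 km = 6.704×10⁶ m.
Transfer ellipse a_t = (r₁ + r₂)/2 = 4.296×10⁶ m.
At r₁: circular v_c1 = √(μ/r₁) = 1611 m/s; transfer-perilune v_p = √[μ(2/r₁ − 1/a_t)] = 2013 m/s.
Δv₁ = v_p − v_c1 = 401.4 m/s.
At r₂: circular v_c2 = √(μ/r₂) = 855.3 m/s; transfer-apolune v_a = √[μ(2/r₂ − 1/a_t)] = 567.1 m/s.
Δv₂ = v_c2 − v_a = 288.2 m/s.
Total Δv = Δv₁ + Δv₂ = 689.6 m/s.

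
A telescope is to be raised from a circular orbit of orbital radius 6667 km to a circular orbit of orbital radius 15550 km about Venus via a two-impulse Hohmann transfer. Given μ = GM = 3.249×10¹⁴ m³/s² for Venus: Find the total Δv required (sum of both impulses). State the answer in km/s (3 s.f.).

Δv_total ≈ 2.31 km/s

r₁ = 6667 km = 6.667×10⁶ m.
r₂ = 15550 km = 1.555×10⁷ m.
Transfer ellipse a_t = (r₁ + r₂)/2 = 1.111×10⁷ m.
At r₁: circular v_c1 = √(μ/r₁) = 6981 m/s; transfer-periapsis v_p = √[μ(2/r₁ − 1/a_t)] = 8259 m/s.
Δv₁ = v_p − v_c1 = 1279 m/s.
At r₂: circular v_c2 = √(μ/r₂) = 4571 m/s; transfer-apoapsis v_a = √[μ(2/r₂ − 1/a_t)] = 3541 m/s.
Δv₂ = v_c2 − v_a = 1030 m/s.
Total Δv = Δv₁ + Δv₂ = 2308 m/s = 2.308 km/s.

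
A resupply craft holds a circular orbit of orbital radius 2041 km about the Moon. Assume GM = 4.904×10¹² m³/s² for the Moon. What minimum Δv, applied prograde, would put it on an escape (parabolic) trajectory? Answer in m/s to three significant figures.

r = 2041 km = 2.041×10⁶ m.
Circular speed v_c = √(μ/r) = 1550 m/s.
Escape speed v_esc = √(2μ/r) = √2 × v_c = 2192 m/s.
Δv = v_esc − v_c = 642.1 m/s.

Δv ≈ 642 m/s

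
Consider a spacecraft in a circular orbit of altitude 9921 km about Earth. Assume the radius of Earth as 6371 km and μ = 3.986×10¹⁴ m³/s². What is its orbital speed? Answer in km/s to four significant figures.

v ≈ 4.946 km/s

r = 6371 + 9921 = 16292 km = 1.6292×10⁷ m.
For a circular orbit v = √(μ/r) = √(3.986×10¹⁴ / 1.629×10⁷) = √(2.447×10⁷) = 4946 m/s.
That is 4.946 km/s.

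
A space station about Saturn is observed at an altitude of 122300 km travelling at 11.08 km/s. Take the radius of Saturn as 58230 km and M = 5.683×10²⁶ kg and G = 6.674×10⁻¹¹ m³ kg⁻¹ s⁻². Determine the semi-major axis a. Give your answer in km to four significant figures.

μ = GM = 6.674×10⁻¹¹ × 5.683×10²⁶ = 3.793×10¹⁶ m³/s².
r = 58230 + 122300 = 1.8053×10⁵ km = 1.805×10⁸ m.
Specific orbital energy ε = v²/2 − μ/r = (11080)²/2 − 3.793×10¹⁶/1.805×10⁸ = -1.487×10⁸ J/kg.
Since ε = −μ/(2a), a = −μ/(2ε) = 1.275×10⁸ m = 1.2752×10⁵ km.

a ≈ 1.275×10⁵ km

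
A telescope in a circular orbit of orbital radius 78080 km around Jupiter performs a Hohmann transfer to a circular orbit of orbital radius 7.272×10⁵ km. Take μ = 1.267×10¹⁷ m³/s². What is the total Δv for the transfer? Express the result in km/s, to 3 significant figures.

r₁ = 78080 km = 7.808×10⁷ m.
r₂ = 7.272×10⁵ km = 7.272×10⁸ m.
Transfer ellipse a_t = (r₁ + r₂)/2 = 4.026×10⁸ m.
At r₁: circular v_c1 = √(μ/r₁) = 40280 m/s; transfer-perijove v_p = √[μ(2/r₁ − 1/a_t)] = 54140 m/s.
Δv₁ = v_p − v_c1 = 13850 m/s.
At r₂: circular v_c2 = √(μ/r₂) = 13200 m/s; transfer-apojove v_a = √[μ(2/r₂ − 1/a_t)] = 5813 m/s.
Δv₂ = v_c2 − v_a = 7387 m/s.
Total Δv = Δv₁ + Δv₂ = 21240 m/s = 21.24 km/s.

Δv_total ≈ 21.2 km/s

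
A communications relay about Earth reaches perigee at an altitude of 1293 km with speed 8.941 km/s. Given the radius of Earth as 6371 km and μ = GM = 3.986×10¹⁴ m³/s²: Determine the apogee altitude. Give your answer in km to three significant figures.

apogee altitude ≈ 19100 km

r_p = 6371 + 1293 = 7664.0 km = 7.664×10⁶ m.
Specific energy ε = v²/2 − μ/r = -1.204×10⁷ J/kg, so a = −μ/(2ε) = 1.656×10⁷ m.
The apsides satisfy r_p + r_a = 2a, so the apogee radius is 2a − r_p = 2.545×10⁷ m = 25446 km.
Apogee altitude = 25446 − 6371 = 19075 km.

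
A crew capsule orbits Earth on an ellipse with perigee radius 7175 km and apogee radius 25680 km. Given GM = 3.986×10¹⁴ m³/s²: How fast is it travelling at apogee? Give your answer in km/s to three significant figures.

v ≈ 2.60 km/s

Semi-major axis a = (r_p + r_a)/2 = 16428 km = 1.643×10⁷ m.
Vis-viva: v² = μ(2/r − 1/a) = 3.986×10¹⁴ × (7.788×10⁻⁸ − 6.087×10⁻⁸) = 6.779×10⁶ m²/s².
v = 2604 m/s = 2.604 km/s.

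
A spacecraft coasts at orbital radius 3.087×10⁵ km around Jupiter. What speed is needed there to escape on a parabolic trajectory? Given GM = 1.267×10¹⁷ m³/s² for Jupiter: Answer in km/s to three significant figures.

v_esc ≈ 28.7 km/s

r = 3.087×10⁵ km = 3.087×10⁸ m.
Escape speed v_esc = √(2μ/r) = √(2 × 1.267×10¹⁷ / 3.087×10⁸) = √(8.209×10⁸) = 28650 m/s.
= 28.65 km/s.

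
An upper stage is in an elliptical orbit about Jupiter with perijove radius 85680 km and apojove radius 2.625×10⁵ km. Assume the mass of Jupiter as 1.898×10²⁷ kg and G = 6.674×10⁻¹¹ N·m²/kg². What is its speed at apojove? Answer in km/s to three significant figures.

μ = GM = 6.674×10⁻¹¹ × 1.898×10²⁷ = 1.267×10¹⁷ m³/s².
Semi-major axis a = (r_p + r_a)/2 = 1.7409×10⁵ km = 1.741×10⁸ m.
Vis-viva: v² = μ(2/r − 1/a) = 1.267×10¹⁷ × (7.619×10⁻⁹ − 5.744×10⁻⁹) = 2.375×10⁸ m²/s².
v = 15410 m/s = 15.41 km/s.

v ≈ 15.4 km/s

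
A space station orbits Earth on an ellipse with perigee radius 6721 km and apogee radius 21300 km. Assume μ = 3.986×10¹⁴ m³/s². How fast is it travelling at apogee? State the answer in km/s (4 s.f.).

v ≈ 2.996 km/s

Semi-major axis a = (r_p + r_a)/2 = 14010 km = 1.401×10⁷ m.
Vis-viva: v² = μ(2/r − 1/a) = 3.986×10¹⁴ × (9.390×10⁻⁸ − 7.138×10⁻⁸) = 8.977×10⁶ m²/s².
v = 2996 m/s = 2.996 km/s.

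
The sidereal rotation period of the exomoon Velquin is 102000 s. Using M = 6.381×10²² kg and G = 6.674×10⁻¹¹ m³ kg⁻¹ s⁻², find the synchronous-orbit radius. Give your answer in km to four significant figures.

μ = GM = 6.674×10⁻¹¹ × 6.381×10²² = 4.259×10¹² m³/s².
A synchronous orbit has period T, so by Kepler's third law a = (μT²/4π²)^(1/3).
μT²/4π² = 4.259×10¹² × (1.020×10⁵)² / 39.48 = 1.122×10²¹ m³.
a = 1.039×10⁷ m = 10392 km.

r_sync ≈ 10390 km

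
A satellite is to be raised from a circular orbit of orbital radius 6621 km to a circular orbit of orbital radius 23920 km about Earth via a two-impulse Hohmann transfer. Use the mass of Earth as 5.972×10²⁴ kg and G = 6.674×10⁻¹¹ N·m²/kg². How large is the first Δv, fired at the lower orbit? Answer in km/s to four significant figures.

μ = GM = 6.674×10⁻¹¹ × 5.972×10²⁴ = 3.986×10¹⁴ m³/s².
r₁ = 6621 km = 6.621×10⁶ m.
r₂ = 23920 km = 2.392×10⁷ m.
Transfer ellipse a_t = (r₁ + r₂)/2 = 1.527×10⁷ m.
At r₁: circular v_c1 = √(μ/r₁) = 7759 m/s; transfer-perigee v_p = √[μ(2/r₁ − 1/a_t)] = 9711 m/s.
Δv₁ = v_p − v_c1 = 1952 m/s.
= 1.952 km/s.

Δv ≈ 1.952 km/s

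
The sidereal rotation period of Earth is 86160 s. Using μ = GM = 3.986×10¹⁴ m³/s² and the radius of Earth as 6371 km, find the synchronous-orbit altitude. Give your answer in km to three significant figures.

h_sync ≈ 35800 km

A synchronous orbit has period T, so by Kepler's third law a = (μT²/4π²)^(1/3).
μT²/4π² = 3.986×10¹⁴ × (8.616×10⁴)² / 39.48 = 7.495×10²² m³.
a = 4.216×10⁷ m = 42163 km.
Altitude h = a − R = 42163 − 6371 = 35792 km.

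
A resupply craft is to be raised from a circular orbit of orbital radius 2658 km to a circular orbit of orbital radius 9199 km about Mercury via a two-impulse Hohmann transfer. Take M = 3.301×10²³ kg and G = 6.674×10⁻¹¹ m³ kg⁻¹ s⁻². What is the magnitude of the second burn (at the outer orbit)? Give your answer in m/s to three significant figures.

Δv ≈ 511 m/s

μ = GM = 6.674×10⁻¹¹ × 3.301×10²³ = 2.203×10¹³ m³/s².
r₁ = 2658 km = 2.658×10⁶ m.
r₂ = 9199 km = 9.199×10⁶ m.
Transfer ellipse a_t = (r₁ + r₂)/2 = 5.928×10⁶ m.
At r₁: circular v_c1 = √(μ/r₁) = 2879 m/s; transfer-periherm v_p = √[μ(2/r₁ − 1/a_t)] = 3586 m/s.
At r₂: circular v_c2 = √(μ/r₂) = 1548 m/s; transfer-apoherm v_a = √[μ(2/r₂ − 1/a_t)] = 1036 m/s.
Δv₂ = v_c2 − v_a = 511.3 m/s.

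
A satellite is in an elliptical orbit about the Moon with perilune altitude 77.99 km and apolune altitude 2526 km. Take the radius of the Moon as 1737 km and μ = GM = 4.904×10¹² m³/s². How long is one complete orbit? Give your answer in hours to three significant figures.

T ≈ 4.18 hours

r_p = 1737 + 77.99 = 1815.0 km = 1.8150×10⁶ m.
r_a = 1737 + 2526 = 4263.0 km = 4.2630×10⁶ m.
Semi-major axis a = (r_p + r_a)/2 = (1815.0 + 4263.0)/2 = 3039.0 km = 3.039×10⁶ m.
By Kepler's third law T = 2π√(a³/μ) = 2π × 2.392×10³ = 1.503×10⁴ s.
= 4.175 hours.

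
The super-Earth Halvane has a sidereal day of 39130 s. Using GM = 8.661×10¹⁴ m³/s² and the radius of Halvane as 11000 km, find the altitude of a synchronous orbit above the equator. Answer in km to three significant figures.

A synchronous orbit has period T, so by Kepler's third law a = (μT²/4π²)^(1/3).
μT²/4π² = 8.661×10¹⁴ × (3.913×10⁴)² / 39.48 = 3.359×10²² m³.
a = 3.227×10⁷ m = 32266 km.
Altitude h = a − R = 32266 − 11000 = 21266 km.

h_sync ≈ 21300 km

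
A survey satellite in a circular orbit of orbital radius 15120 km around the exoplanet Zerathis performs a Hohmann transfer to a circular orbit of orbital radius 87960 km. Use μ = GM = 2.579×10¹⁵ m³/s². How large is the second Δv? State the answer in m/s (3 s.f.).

Δv ≈ 2480 m/s

r₁ = 15120 km = 1.512×10⁷ m.
r₂ = 87960 km = 8.796×10⁷ m.
Transfer ellipse a_t = (r₁ + r₂)/2 = 5.154×10⁷ m.
At r₁: circular v_c1 = √(μ/r₁) = 13060 m/s; transfer-periapsis v_p = √[μ(2/r₁ − 1/a_t)] = 17060 m/s.
At r₂: circular v_c2 = √(μ/r₂) = 5415 m/s; transfer-apoapsis v_a = √[μ(2/r₂ − 1/a_t)] = 2933 m/s.
Δv₂ = v_c2 − v_a = 2482 m/s.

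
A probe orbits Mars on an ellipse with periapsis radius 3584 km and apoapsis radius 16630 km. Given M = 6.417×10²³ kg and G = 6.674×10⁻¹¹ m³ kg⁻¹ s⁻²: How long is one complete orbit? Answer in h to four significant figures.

T ≈ 8.569 h

μ = GM = 6.674×10⁻¹¹ × 6.417×10²³ = 4.283×10¹³ m³/s².
Semi-major axis a = (r_p + r_a)/2 = (3584.0 + 16630)/2 = 10107 km = 1.011×10⁷ m.
By Kepler's third law T = 2π√(a³/μ) = 2π × 4.910×10³ = 3.085×10⁴ s.
= 8.569 h.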